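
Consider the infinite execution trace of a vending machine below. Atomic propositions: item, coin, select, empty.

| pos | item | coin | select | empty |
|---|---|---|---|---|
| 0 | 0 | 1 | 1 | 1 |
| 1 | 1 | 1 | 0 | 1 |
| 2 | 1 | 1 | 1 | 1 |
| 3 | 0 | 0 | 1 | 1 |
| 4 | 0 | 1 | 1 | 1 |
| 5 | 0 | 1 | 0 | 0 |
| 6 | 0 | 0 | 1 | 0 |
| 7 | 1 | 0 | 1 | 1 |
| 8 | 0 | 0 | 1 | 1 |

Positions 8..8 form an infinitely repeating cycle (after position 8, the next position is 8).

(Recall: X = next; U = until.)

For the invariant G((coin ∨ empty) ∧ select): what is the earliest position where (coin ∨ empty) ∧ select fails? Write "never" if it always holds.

Check (coin ∨ empty) ∧ select at each position in order: 0 ✓.
At position 1 the labels are {coin, empty, item}, so (coin ∨ empty) ∧ select is false there. This is the first violation.

1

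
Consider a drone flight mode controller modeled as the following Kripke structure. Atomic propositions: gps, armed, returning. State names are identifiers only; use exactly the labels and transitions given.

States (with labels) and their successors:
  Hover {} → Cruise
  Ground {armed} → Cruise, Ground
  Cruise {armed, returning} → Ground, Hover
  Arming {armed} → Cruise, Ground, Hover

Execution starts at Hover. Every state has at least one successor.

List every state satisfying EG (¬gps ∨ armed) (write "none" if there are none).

{Hover, Ground, Cruise, Arming}

States satisfying ¬gps ∨ armed: {Hover, Ground, Cruise, Arming}.
States satisfying EG (¬gps ∨ armed): {Hover, Ground, Cruise, Arming}.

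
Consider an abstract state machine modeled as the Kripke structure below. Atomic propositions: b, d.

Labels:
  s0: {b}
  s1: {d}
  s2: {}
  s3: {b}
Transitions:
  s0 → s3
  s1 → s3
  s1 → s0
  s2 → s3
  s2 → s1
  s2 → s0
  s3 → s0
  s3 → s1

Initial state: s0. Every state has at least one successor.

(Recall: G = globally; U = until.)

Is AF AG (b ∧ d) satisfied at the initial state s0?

States satisfying AG (b ∧ d): ∅.
States satisfying AF AG (b ∧ d): ∅.
There is a path from s0 along which AG (b ∧ d) never holds.
s0 ∉ Sat(AF AG (b ∧ d)).

Does not hold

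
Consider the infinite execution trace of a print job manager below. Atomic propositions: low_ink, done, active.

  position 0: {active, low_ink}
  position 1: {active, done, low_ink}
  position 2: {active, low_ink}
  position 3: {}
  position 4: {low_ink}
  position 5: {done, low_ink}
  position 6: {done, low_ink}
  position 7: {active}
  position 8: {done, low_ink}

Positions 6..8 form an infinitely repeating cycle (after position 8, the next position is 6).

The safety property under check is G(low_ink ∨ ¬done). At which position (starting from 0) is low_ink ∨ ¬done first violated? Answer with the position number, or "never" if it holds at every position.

low_ink ∨ ¬done holds at every position 0..8, and those are all the positions the trace ever visits, so the invariant G(low_ink ∨ ¬done) is never violated.

never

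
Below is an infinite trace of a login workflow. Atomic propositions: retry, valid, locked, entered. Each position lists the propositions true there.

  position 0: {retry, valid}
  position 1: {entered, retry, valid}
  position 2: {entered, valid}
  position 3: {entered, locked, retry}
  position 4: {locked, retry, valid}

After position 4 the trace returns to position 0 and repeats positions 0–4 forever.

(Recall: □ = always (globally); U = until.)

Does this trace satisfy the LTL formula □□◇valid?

□◇valid holds at every position 0..4, and those are all positions ever visited, so □□◇valid holds.

Holds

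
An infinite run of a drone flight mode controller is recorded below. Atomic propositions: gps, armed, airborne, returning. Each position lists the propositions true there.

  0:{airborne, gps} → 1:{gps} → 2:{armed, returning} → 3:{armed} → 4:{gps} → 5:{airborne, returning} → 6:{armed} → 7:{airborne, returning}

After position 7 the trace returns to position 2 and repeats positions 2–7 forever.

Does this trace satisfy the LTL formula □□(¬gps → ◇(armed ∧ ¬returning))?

Yes

□(¬gps → ◇(armed ∧ ¬returning)) holds at every position 0..7, and those are all positions ever visited, so □□(¬gps → ◇(armed ∧ ¬returning)) holds.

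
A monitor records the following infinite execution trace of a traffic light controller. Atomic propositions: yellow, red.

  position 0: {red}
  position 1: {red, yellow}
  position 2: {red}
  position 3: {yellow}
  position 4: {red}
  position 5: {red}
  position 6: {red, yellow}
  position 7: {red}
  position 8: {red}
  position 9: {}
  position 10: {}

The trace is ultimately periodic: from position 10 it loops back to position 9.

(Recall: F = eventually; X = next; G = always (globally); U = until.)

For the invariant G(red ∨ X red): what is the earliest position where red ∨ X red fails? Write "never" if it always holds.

Check red ∨ X red at each position in order: 0 ✓, 1 ✓, 2 ✓, 3 ✓, 4 ✓, 5 ✓, 6 ✓, 7 ✓, 8 ✓.
At position 9 the labels are {} and the next position 10 has {}, so red ∨ X red is false there. This is the first violation.

9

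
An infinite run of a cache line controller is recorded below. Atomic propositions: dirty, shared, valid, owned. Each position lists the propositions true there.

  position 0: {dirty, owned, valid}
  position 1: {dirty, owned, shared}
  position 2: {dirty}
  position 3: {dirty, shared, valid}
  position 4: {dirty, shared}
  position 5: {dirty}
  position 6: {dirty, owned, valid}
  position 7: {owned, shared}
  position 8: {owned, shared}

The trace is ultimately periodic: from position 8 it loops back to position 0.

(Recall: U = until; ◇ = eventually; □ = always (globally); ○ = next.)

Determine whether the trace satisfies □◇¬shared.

Yes

◇¬shared holds at every position 0..8, and those are all positions ever visited, so □◇¬shared holds.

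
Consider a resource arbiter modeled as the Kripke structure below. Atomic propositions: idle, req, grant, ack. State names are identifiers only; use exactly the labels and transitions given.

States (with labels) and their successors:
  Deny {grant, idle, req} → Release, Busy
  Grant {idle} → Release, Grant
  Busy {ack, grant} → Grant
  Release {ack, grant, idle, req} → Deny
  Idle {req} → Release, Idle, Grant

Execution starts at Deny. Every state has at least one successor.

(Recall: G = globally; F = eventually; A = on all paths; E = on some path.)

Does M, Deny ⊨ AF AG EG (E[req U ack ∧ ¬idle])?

No

States satisfying AG EG (E[req U ack ∧ ¬idle]): ∅.
States satisfying AF AG EG (E[req U ack ∧ ¬idle]): ∅.
There is a path from Deny along which AG EG (E[req U ack ∧ ¬idle]) never holds.
Deny ∉ Sat(AF AG EG (E[req U ack ∧ ¬idle])).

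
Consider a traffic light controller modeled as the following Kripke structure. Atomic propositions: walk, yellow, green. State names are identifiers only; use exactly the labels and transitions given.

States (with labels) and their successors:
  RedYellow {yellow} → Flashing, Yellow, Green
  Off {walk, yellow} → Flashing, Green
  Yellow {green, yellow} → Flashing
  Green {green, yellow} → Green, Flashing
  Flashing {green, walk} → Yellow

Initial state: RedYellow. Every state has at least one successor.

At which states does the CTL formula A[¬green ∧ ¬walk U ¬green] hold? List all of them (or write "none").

States satisfying ¬green ∧ ¬walk: {RedYellow}.
States satisfying ¬green: {RedYellow, Off}.
States satisfying A[¬green ∧ ¬walk U ¬green]: {RedYellow, Off}.

{RedYellow, Off}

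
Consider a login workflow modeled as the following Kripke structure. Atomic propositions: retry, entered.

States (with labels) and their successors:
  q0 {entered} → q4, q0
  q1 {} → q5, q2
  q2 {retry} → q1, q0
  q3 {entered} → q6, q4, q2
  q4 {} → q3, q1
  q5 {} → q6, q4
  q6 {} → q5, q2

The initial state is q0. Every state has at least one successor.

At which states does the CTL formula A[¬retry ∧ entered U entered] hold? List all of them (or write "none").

States satisfying ¬retry ∧ entered: {q0, q3}.
States satisfying entered: {q0, q3}.
States satisfying A[¬retry ∧ entered U entered]: {q0, q3}.

{q0, q3}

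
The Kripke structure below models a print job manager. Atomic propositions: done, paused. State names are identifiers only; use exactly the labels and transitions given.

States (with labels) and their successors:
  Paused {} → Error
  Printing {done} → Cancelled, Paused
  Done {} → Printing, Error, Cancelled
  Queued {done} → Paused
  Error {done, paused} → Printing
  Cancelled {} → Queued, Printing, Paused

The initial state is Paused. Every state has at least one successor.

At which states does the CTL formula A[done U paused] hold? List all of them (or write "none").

{Error}

States satisfying done: {Printing, Queued, Error}.
States satisfying paused: {Error}.
States satisfying A[done U paused]: {Error}.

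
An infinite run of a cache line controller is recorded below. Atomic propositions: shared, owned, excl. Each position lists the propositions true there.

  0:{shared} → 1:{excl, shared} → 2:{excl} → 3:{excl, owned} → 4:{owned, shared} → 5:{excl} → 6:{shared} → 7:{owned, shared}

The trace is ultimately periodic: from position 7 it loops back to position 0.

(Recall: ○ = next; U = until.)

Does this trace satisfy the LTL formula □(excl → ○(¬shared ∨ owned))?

excl → ○(¬shared ∨ owned) must hold at every position from 0 onward. It fails at position 5, so □(excl → ○(¬shared ∨ owned)) is false.
Positions where excl holds: 1, 2, 3, 5.
Check ○(¬shared ∨ owned) at each: 1→ok, 2→ok, 3→ok, 5→fails.

No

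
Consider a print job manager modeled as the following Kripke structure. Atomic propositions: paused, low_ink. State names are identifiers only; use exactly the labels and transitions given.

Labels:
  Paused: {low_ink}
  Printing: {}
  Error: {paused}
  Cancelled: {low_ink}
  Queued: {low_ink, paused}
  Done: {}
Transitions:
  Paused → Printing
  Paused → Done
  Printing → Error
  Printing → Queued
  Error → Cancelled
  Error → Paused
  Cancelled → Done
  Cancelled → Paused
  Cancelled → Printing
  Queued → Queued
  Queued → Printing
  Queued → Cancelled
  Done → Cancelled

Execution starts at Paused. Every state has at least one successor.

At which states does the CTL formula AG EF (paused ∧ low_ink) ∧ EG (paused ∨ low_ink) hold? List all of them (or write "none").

States satisfying EF (paused ∧ low_ink): {Paused, Printing, Error, Cancelled, Queued, Done}.
States satisfying AG EF (paused ∧ low_ink): {Paused, Printing, Error, Cancelled, Queued, Done}.
States satisfying paused ∨ low_ink: {Paused, Error, Cancelled, Queued}.
States satisfying EG (paused ∨ low_ink): {Queued}.
States satisfying AG EF (paused ∧ low_ink) ∧ EG (paused ∨ low_ink): {Queued}.

{Queued}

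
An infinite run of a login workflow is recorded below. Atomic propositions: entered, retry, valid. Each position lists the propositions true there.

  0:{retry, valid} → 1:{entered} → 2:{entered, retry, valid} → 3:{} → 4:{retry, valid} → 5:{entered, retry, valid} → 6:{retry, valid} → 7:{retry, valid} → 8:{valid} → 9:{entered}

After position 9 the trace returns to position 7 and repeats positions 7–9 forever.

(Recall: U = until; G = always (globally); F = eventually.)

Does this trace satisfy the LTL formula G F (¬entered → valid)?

Satisfied

F (¬entered → valid) holds at every position 0..9, and those are all positions ever visited, so G F (¬entered → valid) holds.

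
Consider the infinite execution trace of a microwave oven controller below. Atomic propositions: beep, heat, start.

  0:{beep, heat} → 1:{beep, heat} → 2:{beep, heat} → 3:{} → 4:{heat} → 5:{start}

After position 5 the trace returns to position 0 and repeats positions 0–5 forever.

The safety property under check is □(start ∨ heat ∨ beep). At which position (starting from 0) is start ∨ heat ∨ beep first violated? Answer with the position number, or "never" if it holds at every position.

3

Check start ∨ heat ∨ beep at each position in order: 0 ✓, 1 ✓, 2 ✓.
At position 3 the labels are {}, so start ∨ heat ∨ beep is false there. This is the first violation.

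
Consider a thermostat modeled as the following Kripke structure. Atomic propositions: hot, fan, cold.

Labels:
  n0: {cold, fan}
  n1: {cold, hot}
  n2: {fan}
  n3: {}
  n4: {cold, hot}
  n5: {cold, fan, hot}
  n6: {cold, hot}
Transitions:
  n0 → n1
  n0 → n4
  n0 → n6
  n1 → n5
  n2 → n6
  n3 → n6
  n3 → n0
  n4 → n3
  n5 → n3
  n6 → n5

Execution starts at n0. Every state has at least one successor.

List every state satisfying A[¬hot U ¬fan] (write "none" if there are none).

States satisfying ¬hot: {n0, n2, n3}.
States satisfying ¬fan: {n1, n3, n4, n6}.
States satisfying A[¬hot U ¬fan]: {n0, n1, n2, n3, n4, n6}.

{n0, n1, n2, n3, n4, n6}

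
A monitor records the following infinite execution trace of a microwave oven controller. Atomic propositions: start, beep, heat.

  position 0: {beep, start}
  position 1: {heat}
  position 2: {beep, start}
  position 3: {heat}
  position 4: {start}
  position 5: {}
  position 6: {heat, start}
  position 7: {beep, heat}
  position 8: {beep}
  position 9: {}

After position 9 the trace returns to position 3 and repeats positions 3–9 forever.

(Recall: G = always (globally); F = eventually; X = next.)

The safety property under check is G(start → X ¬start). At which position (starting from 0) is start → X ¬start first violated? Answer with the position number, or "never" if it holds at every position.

never

start → X ¬start holds at every position 0..9, and those are all the positions the trace ever visits, so the invariant G(start → X ¬start) is never violated.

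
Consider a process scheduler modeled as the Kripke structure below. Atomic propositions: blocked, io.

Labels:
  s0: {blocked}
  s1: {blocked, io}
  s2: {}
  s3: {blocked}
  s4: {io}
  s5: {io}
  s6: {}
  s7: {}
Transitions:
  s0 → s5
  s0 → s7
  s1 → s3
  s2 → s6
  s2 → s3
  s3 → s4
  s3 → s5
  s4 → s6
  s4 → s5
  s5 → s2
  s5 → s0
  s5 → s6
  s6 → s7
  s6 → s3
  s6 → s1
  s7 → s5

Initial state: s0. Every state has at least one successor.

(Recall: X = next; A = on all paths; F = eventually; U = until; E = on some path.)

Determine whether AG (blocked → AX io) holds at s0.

States satisfying blocked → AX io: {s2, s3, s4, s5, s6, s7}.
States satisfying AG (blocked → AX io): ∅.
s0 is reachable from s0 and violates blocked → AX io, so AG fails at s0.
s0 ∉ Sat(AG (blocked → AX io)).

No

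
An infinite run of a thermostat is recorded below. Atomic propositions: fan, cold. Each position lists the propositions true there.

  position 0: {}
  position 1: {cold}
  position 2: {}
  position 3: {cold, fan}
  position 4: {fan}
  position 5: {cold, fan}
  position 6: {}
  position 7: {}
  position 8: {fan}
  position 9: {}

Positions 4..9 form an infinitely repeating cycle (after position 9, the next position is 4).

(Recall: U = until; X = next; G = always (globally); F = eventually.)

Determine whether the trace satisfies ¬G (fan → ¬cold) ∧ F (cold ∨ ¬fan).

cold ∨ ¬fan holds at position 0, which is reachable from 0, so F (cold ∨ ¬fan) holds.
At position 0: ¬G (fan → ¬cold) is true; F (cold ∨ ¬fan) is true; so ¬G (fan → ¬cold) ∧ F (cold ∨ ¬fan) is true.

Yes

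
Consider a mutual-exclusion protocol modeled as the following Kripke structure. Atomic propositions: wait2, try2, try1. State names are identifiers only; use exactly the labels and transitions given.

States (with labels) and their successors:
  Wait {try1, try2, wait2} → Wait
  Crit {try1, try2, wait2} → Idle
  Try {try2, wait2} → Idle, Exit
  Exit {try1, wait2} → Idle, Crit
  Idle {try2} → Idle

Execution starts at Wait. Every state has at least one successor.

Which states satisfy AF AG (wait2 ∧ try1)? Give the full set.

States satisfying AG (wait2 ∧ try1): {Wait}.
States satisfying AF AG (wait2 ∧ try1): {Wait}.

{Wait}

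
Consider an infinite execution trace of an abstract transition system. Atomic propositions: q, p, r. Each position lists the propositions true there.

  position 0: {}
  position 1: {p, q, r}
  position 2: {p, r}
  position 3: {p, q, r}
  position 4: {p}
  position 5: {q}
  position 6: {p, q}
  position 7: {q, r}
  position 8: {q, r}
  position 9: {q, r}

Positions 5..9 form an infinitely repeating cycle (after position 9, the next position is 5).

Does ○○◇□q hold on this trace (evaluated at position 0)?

Yes

The position after 0 is 1; ○◇□q is true there.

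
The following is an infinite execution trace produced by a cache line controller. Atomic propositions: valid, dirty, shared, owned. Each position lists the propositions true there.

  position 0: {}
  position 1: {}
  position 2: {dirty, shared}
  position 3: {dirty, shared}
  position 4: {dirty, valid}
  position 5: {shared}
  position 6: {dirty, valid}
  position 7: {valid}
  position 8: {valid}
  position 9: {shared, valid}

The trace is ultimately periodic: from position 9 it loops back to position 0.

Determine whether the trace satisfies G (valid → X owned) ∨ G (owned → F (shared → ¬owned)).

Satisfied

valid → X owned must hold at every position from 0 onward. It fails at position 4, so G (valid → X owned) is false.
Positions where valid holds: 4, 6, 7, 8, 9.
Check X owned at each: 4→fails, 6→fails, 7→fails, 8→fails, 9→fails.
owned → F (shared → ¬owned) holds at every position 0..9, and those are all positions ever visited, so G (owned → F (shared → ¬owned)) holds.
At position 0: G (valid → X owned) is false; G (owned → F (shared → ¬owned)) is true; so G (valid → X owned) ∨ G (owned → F (shared → ¬owned)) is true.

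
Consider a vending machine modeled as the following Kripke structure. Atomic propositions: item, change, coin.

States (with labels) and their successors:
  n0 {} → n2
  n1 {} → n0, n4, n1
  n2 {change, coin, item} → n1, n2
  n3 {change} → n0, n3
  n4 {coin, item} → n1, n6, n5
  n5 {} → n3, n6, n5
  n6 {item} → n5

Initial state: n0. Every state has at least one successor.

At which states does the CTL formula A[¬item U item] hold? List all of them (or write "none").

States satisfying ¬item: {n0, n1, n3, n5}.
States satisfying item: {n2, n4, n6}.
States satisfying A[¬item U item]: {n0, n2, n4, n6}.

{n0, n2, n4, n6}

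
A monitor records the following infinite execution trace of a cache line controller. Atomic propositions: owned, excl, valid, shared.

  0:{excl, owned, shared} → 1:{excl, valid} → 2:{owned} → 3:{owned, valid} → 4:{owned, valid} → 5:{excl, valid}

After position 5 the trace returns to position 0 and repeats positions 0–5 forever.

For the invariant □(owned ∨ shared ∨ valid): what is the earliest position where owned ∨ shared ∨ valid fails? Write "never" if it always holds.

owned ∨ shared ∨ valid holds at every position 0..5, and those are all the positions the trace ever visits, so the invariant □(owned ∨ shared ∨ valid) is never violated.

never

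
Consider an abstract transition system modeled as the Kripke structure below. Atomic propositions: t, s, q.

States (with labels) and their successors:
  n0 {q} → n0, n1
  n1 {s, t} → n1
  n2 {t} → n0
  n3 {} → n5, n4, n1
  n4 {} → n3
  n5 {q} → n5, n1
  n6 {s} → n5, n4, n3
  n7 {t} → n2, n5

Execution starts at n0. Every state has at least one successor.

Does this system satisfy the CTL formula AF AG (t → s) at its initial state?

Satisfied

States satisfying AG (t → s): {n0, n1, n3, n4, n5, n6}.
States satisfying AF AG (t → s): {n0, n1, n2, n3, n4, n5, n6, n7}.
n0 ∈ Sat(AF AG (t → s)).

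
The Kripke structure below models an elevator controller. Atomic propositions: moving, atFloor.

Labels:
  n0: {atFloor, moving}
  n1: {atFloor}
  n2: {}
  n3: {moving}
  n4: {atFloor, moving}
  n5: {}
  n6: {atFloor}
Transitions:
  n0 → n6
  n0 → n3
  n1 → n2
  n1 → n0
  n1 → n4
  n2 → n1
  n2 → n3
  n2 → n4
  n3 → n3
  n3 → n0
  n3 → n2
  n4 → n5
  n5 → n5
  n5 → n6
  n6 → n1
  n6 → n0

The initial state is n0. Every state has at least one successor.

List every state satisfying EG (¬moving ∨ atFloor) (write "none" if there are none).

{n0, n1, n2, n4, n5, n6}

States satisfying ¬moving ∨ atFloor: {n0, n1, n2, n4, n5, n6}.
States satisfying EG (¬moving ∨ atFloor): {n0, n1, n2, n4, n5, n6}.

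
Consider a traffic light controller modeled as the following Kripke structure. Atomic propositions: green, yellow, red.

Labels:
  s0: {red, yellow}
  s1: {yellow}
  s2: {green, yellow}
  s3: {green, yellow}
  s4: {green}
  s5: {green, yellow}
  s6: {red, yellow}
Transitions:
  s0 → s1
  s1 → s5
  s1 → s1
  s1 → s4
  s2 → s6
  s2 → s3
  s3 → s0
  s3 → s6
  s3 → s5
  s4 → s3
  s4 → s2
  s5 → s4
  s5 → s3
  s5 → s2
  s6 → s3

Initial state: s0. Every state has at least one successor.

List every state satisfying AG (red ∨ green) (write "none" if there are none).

States satisfying red ∨ green: {s0, s2, s3, s4, s5, s6}.
States satisfying AG (red ∨ green): ∅.

none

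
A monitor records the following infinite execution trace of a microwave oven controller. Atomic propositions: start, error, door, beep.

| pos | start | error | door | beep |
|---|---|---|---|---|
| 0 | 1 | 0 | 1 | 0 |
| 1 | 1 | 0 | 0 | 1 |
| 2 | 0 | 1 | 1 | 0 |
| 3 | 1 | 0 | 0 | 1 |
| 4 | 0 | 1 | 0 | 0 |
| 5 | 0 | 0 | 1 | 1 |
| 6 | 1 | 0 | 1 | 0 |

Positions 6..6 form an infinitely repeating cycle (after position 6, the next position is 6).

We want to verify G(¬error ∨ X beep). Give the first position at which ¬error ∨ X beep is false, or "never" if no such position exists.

¬error ∨ X beep holds at every position 0..6, and those are all the positions the trace ever visits, so the invariant G(¬error ∨ X beep) is never violated.

never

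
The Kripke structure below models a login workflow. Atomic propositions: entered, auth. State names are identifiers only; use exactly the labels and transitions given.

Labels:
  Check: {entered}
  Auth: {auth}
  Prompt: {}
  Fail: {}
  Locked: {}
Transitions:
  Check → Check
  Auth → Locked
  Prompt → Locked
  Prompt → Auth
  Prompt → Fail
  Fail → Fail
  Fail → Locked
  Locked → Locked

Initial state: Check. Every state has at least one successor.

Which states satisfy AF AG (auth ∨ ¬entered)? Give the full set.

{Auth, Prompt, Fail, Locked}

States satisfying AG (auth ∨ ¬entered): {Auth, Prompt, Fail, Locked}.
States satisfying AF AG (auth ∨ ¬entered): {Auth, Prompt, Fail, Locked}.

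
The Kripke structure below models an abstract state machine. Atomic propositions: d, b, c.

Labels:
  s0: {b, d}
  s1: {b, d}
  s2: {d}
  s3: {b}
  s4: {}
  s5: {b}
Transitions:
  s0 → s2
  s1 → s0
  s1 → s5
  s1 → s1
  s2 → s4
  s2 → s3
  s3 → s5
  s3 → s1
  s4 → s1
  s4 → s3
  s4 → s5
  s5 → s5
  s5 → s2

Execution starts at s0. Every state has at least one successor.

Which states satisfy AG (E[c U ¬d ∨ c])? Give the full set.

States satisfying E[c U ¬d ∨ c]: {s3, s4, s5}.
States satisfying AG (E[c U ¬d ∨ c]): ∅.

none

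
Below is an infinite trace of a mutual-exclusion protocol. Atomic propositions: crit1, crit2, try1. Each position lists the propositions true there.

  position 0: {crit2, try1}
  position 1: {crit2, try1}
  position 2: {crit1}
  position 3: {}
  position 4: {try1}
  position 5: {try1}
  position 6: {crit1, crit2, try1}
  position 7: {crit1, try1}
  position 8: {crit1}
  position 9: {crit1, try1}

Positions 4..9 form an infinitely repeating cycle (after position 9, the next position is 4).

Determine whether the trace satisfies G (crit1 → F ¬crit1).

crit1 → F ¬crit1 holds at every position 0..9, and those are all positions ever visited, so G (crit1 → F ¬crit1) holds.
Positions where crit1 holds: 2, 6, 7, 8, 9.
Check F ¬crit1 at each: 2→ok, 6→ok, 7→ok, 8→ok, 9→ok.

Holds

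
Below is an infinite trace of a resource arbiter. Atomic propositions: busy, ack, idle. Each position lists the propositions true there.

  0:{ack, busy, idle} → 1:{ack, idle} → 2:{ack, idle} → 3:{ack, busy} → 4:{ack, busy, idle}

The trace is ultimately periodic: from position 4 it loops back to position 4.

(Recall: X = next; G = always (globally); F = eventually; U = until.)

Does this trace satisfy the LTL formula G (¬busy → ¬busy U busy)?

Holds

¬busy → ¬busy U busy holds at every position 0..4, and those are all positions ever visited, so G (¬busy → ¬busy U busy) holds.
Positions where ¬busy holds: 1, 2.
Check ¬busy U busy at each: 1→ok, 2→ok.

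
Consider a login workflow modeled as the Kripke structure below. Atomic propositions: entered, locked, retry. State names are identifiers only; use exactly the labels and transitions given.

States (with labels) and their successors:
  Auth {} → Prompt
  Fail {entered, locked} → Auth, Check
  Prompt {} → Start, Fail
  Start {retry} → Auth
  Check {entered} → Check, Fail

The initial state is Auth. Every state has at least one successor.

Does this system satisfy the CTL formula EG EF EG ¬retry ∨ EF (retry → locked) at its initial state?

States satisfying EF EG ¬retry: {Auth, Fail, Prompt, Start, Check}.
States satisfying EG EF EG ¬retry: {Auth, Fail, Prompt, Start, Check}.
States satisfying retry → locked: {Auth, Fail, Prompt, Check}.
States satisfying EF (retry → locked): {Auth, Fail, Prompt, Start, Check}.
States satisfying EG EF EG ¬retry ∨ EF (retry → locked): {Auth, Fail, Prompt, Start, Check}.
Auth ∈ Sat(EG EF EG ¬retry ∨ EF (retry → locked)).

Satisfied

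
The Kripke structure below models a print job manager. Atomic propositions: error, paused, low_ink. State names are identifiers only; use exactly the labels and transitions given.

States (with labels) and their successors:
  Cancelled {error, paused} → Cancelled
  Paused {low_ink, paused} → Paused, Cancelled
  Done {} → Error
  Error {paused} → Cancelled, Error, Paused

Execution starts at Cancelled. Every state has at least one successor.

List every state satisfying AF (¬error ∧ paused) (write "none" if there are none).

{Paused, Done, Error}

States satisfying ¬error ∧ paused: {Paused, Error}.
States satisfying AF (¬error ∧ paused): {Paused, Done, Error}.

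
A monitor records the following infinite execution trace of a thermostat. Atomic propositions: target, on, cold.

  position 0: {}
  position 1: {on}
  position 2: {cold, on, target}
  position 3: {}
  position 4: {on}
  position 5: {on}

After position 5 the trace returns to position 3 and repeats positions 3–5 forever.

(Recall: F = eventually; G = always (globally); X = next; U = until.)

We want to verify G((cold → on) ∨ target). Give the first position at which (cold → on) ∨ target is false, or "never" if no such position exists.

never

(cold → on) ∨ target holds at every position 0..5, and those are all the positions the trace ever visits, so the invariant G((cold → on) ∨ target) is never violated.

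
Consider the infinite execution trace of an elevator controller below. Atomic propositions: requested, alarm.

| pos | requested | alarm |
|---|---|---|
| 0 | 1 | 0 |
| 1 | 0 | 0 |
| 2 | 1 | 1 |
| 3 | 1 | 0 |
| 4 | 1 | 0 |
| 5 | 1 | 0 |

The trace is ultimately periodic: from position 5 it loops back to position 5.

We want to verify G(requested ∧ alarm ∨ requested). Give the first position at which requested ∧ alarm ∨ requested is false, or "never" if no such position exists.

Check requested ∧ alarm ∨ requested at each position in order: 0 ✓.
At position 1 the labels are {}, so requested ∧ alarm ∨ requested is false there. This is the first violation.

1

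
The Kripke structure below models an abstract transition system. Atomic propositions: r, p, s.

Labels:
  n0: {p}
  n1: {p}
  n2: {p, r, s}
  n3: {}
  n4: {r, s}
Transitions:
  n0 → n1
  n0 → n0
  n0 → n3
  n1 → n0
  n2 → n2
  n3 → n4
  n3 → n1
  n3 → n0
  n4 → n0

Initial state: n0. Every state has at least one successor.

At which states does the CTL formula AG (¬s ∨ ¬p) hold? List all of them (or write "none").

States satisfying ¬s ∨ ¬p: {n0, n1, n3, n4}.
States satisfying AG (¬s ∨ ¬p): {n0, n1, n3, n4}.

{n0, n1, n3, n4}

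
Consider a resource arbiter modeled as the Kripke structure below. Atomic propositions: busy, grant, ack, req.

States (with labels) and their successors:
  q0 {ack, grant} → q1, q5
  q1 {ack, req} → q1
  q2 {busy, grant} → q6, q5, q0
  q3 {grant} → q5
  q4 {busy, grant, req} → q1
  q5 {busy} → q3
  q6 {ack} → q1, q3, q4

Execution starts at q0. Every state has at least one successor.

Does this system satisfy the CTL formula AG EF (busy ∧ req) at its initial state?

No

States satisfying EF (busy ∧ req): {q2, q4, q6}.
States satisfying AG EF (busy ∧ req): ∅.
q0 is reachable from q0 and violates EF (busy ∧ req), so AG fails at q0.
q0 ∉ Sat(AG EF (busy ∧ req)).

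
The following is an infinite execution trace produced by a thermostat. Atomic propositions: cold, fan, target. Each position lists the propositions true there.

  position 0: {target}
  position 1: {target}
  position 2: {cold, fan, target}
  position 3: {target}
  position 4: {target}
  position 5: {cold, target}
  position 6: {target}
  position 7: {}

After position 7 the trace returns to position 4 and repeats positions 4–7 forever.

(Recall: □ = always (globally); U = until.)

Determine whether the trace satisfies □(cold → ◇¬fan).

cold → ◇¬fan holds at every position 0..7, and those are all positions ever visited, so □(cold → ◇¬fan) holds.
Positions where cold holds: 2, 5.
Check ◇¬fan at each: 2→ok, 5→ok.

Yes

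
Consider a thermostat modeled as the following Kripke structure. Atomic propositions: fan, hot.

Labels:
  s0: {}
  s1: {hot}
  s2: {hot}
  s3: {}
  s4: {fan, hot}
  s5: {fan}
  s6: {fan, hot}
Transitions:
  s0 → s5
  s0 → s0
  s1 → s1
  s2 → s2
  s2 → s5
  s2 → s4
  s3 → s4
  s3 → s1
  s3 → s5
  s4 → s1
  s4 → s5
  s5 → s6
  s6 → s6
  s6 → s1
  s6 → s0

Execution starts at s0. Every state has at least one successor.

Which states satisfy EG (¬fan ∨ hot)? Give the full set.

States satisfying ¬fan ∨ hot: {s0, s1, s2, s3, s4, s6}.
States satisfying EG (¬fan ∨ hot): {s0, s1, s2, s3, s4, s6}.

{s0, s1, s2, s3, s4, s6}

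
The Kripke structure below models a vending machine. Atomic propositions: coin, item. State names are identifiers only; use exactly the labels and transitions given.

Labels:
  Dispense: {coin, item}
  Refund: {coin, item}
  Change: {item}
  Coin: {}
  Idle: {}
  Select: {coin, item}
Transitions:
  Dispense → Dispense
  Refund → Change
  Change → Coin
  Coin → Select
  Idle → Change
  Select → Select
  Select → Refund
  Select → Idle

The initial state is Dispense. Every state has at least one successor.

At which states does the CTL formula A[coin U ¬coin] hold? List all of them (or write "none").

States satisfying coin: {Dispense, Refund, Select}.
States satisfying ¬coin: {Change, Coin, Idle}.
States satisfying A[coin U ¬coin]: {Refund, Change, Coin, Idle}.

{Refund, Change, Coin, Idle}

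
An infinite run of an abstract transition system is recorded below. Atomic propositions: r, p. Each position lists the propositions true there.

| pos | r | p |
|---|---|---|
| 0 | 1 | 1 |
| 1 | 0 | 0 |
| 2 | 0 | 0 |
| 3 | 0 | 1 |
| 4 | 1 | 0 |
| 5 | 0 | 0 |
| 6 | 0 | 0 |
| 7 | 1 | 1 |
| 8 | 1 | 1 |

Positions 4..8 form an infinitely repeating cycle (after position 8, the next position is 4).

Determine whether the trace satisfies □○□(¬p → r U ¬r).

○□(¬p → r U ¬r) holds at every position 0..8, and those are all positions ever visited, so □○□(¬p → r U ¬r) holds.

Holds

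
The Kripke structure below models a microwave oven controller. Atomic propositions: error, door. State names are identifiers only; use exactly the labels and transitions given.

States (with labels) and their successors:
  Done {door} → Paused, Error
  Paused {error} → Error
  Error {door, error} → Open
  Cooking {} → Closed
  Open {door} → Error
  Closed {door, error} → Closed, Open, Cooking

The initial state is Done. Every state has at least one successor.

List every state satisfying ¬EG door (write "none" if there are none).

States satisfying door: {Done, Error, Open, Closed}.
States satisfying EG door: {Done, Error, Open, Closed}.
States satisfying ¬EG door: {Paused, Cooking}.

{Paused, Cooking}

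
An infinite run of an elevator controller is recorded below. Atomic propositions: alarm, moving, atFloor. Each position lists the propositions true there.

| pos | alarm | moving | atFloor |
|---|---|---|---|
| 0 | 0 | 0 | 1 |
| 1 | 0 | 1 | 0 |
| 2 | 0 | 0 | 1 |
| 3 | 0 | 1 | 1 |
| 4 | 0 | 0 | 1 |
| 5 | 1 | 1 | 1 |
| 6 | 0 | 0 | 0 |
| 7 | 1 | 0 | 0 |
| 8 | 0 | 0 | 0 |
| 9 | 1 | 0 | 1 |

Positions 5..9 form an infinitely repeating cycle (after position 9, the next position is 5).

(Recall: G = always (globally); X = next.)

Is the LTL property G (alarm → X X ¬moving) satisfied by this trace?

Yes

alarm → X X ¬moving holds at every position 0..9, and those are all positions ever visited, so G (alarm → X X ¬moving) holds.
Positions where alarm holds: 5, 7, 9.
Check X X ¬moving at each: 5→ok, 7→ok, 9→ok.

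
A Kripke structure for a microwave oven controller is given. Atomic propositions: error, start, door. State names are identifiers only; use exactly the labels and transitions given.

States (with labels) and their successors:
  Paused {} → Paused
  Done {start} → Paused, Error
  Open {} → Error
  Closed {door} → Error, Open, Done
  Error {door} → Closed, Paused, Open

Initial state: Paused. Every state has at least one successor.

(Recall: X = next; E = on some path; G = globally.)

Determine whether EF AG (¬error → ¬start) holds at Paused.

Yes

States satisfying AG (¬error → ¬start): {Paused}.
States satisfying EF AG (¬error → ¬start): {Paused, Done, Open, Closed, Error}.
Some path from Paused reaches a state where AG (¬error → ¬start) holds.
Paused ∈ Sat(EF AG (¬error → ¬start)).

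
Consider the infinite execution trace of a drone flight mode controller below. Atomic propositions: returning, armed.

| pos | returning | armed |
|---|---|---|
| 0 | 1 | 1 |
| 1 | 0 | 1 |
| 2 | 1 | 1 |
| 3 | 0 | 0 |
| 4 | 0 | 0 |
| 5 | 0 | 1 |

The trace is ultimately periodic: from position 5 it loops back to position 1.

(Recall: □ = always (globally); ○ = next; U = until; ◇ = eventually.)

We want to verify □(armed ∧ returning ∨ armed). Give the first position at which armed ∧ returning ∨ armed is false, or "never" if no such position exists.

3

Check armed ∧ returning ∨ armed at each position in order: 0 ✓, 1 ✓, 2 ✓.
At position 3 the labels are {}, so armed ∧ returning ∨ armed is false there. This is the first violation.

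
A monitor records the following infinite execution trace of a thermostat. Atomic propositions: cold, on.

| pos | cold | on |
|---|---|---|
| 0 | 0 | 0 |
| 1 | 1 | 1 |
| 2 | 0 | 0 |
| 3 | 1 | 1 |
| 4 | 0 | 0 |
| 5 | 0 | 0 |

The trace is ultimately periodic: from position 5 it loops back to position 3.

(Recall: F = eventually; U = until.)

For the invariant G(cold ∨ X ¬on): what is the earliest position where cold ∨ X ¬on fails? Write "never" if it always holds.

At position 0 the labels are {} and the next position 1 has {cold, on}, so cold ∨ X ¬on is false there. This is the first violation.

0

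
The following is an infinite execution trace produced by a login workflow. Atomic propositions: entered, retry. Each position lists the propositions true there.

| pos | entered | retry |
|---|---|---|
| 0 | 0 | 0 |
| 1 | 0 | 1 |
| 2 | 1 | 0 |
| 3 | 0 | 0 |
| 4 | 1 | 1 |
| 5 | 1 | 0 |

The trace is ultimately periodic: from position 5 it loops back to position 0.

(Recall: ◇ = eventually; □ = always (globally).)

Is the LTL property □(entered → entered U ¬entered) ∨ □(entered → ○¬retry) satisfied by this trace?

Yes

entered → entered U ¬entered holds at every position 0..5, and those are all positions ever visited, so □(entered → entered U ¬entered) holds.
Positions where entered holds: 2, 4, 5.
Check entered U ¬entered at each: 2→ok, 4→ok, 5→ok.
entered → ○¬retry holds at every position 0..5, and those are all positions ever visited, so □(entered → ○¬retry) holds.
Positions where entered holds: 2, 4, 5.
Check ○¬retry at each: 2→ok, 4→ok, 5→ok.
At position 0: □(entered → entered U ¬entered) is true; □(entered → ○¬retry) is true; so □(entered → entered U ¬entered) ∨ □(entered → ○¬retry) is true.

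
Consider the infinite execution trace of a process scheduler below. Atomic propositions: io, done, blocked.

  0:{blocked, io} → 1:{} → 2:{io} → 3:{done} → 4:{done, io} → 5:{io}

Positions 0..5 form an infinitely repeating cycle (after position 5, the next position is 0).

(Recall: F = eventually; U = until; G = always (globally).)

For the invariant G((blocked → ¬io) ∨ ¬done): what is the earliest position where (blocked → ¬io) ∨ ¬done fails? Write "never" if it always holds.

never

(blocked → ¬io) ∨ ¬done holds at every position 0..5, and those are all the positions the trace ever visits, so the invariant G((blocked → ¬io) ∨ ¬done) is never violated.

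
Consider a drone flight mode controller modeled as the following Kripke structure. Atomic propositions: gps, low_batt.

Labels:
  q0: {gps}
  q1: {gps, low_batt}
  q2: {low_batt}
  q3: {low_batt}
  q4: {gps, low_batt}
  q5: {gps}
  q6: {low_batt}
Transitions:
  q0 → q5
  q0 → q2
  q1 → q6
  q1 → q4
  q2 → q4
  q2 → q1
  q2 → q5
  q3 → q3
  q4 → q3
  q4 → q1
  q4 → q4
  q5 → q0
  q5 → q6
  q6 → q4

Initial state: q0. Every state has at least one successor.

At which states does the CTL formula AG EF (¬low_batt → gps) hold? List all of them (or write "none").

{q0, q1, q2, q3, q4, q5, q6}

States satisfying EF (¬low_batt → gps): {q0, q1, q2, q3, q4, q5, q6}.
States satisfying AG EF (¬low_batt → gps): {q0, q1, q2, q3, q4, q5, q6}.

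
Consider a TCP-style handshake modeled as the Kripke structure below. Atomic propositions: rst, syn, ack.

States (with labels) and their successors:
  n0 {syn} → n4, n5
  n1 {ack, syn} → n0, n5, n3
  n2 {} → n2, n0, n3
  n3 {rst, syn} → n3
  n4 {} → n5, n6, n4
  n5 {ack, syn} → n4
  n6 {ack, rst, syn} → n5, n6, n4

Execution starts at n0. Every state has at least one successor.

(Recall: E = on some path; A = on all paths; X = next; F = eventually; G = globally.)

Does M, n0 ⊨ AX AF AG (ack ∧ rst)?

Violated

States satisfying AF AG (ack ∧ rst): ∅.
States satisfying AX AF AG (ack ∧ rst): ∅.
n0 ∉ Sat(AX AF AG (ack ∧ rst)).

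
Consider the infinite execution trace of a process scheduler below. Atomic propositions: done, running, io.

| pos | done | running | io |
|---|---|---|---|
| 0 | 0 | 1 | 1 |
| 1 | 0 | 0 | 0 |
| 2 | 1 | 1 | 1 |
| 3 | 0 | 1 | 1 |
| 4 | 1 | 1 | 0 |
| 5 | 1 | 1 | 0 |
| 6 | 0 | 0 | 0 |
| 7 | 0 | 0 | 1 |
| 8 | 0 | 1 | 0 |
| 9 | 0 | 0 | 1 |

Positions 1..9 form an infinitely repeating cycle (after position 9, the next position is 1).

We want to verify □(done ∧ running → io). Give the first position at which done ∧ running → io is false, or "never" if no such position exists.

Check done ∧ running → io at each position in order: 0 ✓, 1 ✓, 2 ✓, 3 ✓.
At position 4 the labels are {done, running}, so done ∧ running → io is false there. This is the first violation.

4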